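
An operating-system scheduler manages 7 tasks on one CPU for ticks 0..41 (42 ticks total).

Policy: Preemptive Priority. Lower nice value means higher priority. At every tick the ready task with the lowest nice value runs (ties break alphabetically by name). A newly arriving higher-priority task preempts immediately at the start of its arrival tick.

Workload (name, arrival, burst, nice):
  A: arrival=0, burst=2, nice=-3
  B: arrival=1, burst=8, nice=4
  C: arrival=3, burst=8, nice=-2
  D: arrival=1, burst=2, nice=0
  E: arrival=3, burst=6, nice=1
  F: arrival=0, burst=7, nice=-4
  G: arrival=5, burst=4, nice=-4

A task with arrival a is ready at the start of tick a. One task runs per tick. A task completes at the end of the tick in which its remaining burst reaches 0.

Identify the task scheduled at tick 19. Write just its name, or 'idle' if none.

t=0: ready={A,F} → run F
t=1: ready={A,B,D,F} → run F
t=2: ready={A,B,D,F} → run F
t=3: ready={A,B,C,D,E,F} → run F
t=4: ready={A,B,C,D,E,F} → run F
t=5: ready={A,B,C,D,E,F,G} → run F
t=6: ready={A,B,C,D,E,F,G} → run F
t=7: ready={A,B,C,D,E,G} → run G
t=8: ready={A,B,C,D,E,G} → run G
t=9: ready={A,B,C,D,E,G} → run G
t=10: ready={A,B,C,D,E,G} → run G
t=11: ready={A,B,C,D,E} → run A
t=12: ready={A,B,C,D,E} → run A
t=13: ready={B,C,D,E} → run C
t=14: ready={B,C,D,E} → run C
t=15: ready={B,C,D,E} → run C
t=16: ready={B,C,D,E} → run C
t=17: ready={B,C,D,E} → run C
t=18: ready={B,C,D,E} → run C
t=19: ready={B,C,D,E} → run C
t=20: ready={B,C,D,E} → run C
t=21: ready={B,D,E} → run D
t=22: ready={B,D,E} → run D
t=23: ready={B,E} → run E
t=24: ready={B,E} → run E
t=25: ready={B,E} → run E
t=26: ready={B,E} → run E
t=27: ready={B,E} → run E
t=28: ready={B,E} → run E
t=29: ready={B} → run B
t=30: ready={B} → run B
t=31: ready={B} → run B
t=32: ready={B} → run B
t=33: ready={B} → run B
t=34: ready={B} → run B
t=35: ready={B} → run B
t=36: ready={B} → run B
t=37: (idle)
t=38: (idle)
t=39: (idle)
t=40: (idle)
t=41: (idle)

running at tick 19 = C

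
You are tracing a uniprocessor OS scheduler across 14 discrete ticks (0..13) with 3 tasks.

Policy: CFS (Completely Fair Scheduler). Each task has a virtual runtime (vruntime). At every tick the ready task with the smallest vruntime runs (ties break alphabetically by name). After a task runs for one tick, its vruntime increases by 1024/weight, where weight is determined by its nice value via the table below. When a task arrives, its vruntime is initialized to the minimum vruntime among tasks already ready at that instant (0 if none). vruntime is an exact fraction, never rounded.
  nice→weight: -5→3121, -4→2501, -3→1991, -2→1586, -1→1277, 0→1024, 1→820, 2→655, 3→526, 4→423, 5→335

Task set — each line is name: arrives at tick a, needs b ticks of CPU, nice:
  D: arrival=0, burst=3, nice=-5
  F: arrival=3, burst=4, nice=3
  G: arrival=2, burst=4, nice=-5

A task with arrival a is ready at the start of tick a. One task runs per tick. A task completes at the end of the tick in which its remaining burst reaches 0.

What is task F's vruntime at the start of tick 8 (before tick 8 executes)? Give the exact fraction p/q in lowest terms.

t=0: vr[D=0] → run D
t=1: vr[D=1024/3121] → run D
t=2: vr[D=2048/3121 G=2048/3121] → run D
t=3: vr[F=2048/3121 G=2048/3121] → run F
t=4: vr[F=2136576/820823 G=2048/3121] → run G
t=5: vr[F=2136576/820823 G=3072/3121] → run G
t=6: vr[F=2136576/820823 G=4096/3121] → run G
t=7: vr[F=2136576/820823 G=5120/3121] → run G
t=8: vr[F=2136576/820823] → run F
t=9: vr[F=3734528/820823] → run F
t=10: vr[F=5332480/820823] → run F
t=11: (idle)
t=12: (idle)
t=13: (idle)

vruntime(F, start of tick 8) = 2136576/820823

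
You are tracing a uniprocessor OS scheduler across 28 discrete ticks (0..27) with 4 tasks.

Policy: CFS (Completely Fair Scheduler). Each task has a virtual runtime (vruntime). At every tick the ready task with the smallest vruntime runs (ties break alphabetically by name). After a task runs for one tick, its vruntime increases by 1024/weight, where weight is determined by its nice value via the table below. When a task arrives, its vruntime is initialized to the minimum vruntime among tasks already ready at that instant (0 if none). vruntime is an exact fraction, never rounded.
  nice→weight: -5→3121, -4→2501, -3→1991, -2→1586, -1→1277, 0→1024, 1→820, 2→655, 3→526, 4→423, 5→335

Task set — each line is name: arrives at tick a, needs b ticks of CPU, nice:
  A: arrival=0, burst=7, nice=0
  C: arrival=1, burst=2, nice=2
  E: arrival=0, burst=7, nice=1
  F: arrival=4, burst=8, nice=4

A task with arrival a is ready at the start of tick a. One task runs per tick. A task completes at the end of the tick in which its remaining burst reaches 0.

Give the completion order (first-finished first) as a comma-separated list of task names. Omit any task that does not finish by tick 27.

t=0: vr[A=0 E=0] → run A
t=1: vr[A=1 C=0 E=0] → run C
t=2: vr[A=1 C=1024/655 E=0] → run E
t=3: vr[A=1 C=1024/655 E=256/205] → run A
t=4: vr[A=2 C=1024/655 E=256/205 F=256/205] → run E
t=5: vr[A=2 C=1024/655 E=512/205 F=256/205] → run F
t=6: vr[A=2 C=1024/655 E=512/205 F=318208/86715] → run C
t=7: vr[A=2 E=512/205 F=318208/86715] → run A
t=8: vr[A=3 E=512/205 F=318208/86715] → run E
t=9: vr[A=3 E=768/205 F=318208/86715] → run A
t=10: vr[A=4 E=768/205 F=318208/86715] → run F
t=11: vr[A=4 E=768/205 F=528128/86715] → run E
t=12: vr[A=4 E=1024/205 F=528128/86715] → run A
t=13: vr[A=5 E=1024/205 F=528128/86715] → run E
t=14: vr[A=5 E=256/41 F=528128/86715] → run A
t=15: vr[A=6 E=256/41 F=528128/86715] → run A
t=16: vr[E=256/41 F=528128/86715] → run F
t=17: vr[E=256/41 F=246016/28905] → run E
t=18: vr[E=1536/205 F=246016/28905] → run E
t=19: vr[F=246016/28905] → run F
t=20: vr[F=947968/86715] → run F
t=21: vr[F=1157888/86715] → run F
t=22: vr[F=455936/28905] → run F
t=23: vr[F=1577728/86715] → run F
t=24: (idle)
t=25: (idle)
t=26: (idle)
t=27: (idle)

completion order = C, A, E, F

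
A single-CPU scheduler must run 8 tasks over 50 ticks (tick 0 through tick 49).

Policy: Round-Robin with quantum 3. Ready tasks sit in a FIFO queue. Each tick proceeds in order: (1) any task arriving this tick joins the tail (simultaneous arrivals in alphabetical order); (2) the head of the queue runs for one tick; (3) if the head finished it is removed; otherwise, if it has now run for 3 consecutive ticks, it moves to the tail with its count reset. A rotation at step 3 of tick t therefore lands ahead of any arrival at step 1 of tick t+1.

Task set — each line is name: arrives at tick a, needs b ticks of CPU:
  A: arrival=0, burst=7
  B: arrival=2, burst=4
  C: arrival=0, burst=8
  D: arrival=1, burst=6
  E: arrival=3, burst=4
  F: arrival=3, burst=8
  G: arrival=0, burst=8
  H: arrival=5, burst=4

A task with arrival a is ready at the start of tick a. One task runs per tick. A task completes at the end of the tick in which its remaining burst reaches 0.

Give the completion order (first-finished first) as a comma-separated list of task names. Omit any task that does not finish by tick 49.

t=0: queue=[A,C,G] q_used=0 → run A
t=1: queue=[A,C,G,D] q_used=1 → run A
t=2: queue=[A,C,G,D,B] q_used=2 → run A
t=3: queue=[C,G,D,B,A,E,F] q_used=0 → run C
t=4: queue=[C,G,D,B,A,E,F] q_used=1 → run C
t=5: queue=[C,G,D,B,A,E,F,H] q_used=2 → run C
t=6: queue=[G,D,B,A,E,F,H,C] q_used=0 → run G
t=7: queue=[G,D,B,A,E,F,H,C] q_used=1 → run G
t=8: queue=[G,D,B,A,E,F,H,C] q_used=2 → run G
t=9: queue=[D,B,A,E,F,H,C,G] q_used=0 → run D
t=10: queue=[D,B,A,E,F,H,C,G] q_used=1 → run D
t=11: queue=[D,B,A,E,F,H,C,G] q_used=2 → run D
t=12: queue=[B,A,E,F,H,C,G,D] q_used=0 → run B
t=13: queue=[B,A,E,F,H,C,G,D] q_used=1 → run B
t=14: queue=[B,A,E,F,H,C,G,D] q_used=2 → run B
t=15: queue=[A,E,F,H,C,G,D,B] q_used=0 → run A
t=16: queue=[A,E,F,H,C,G,D,B] q_used=1 → run A
t=17: queue=[A,E,F,H,C,G,D,B] q_used=2 → run A
t=18: queue=[E,F,H,C,G,D,B,A] q_used=0 → run E
t=19: queue=[E,F,H,C,G,D,B,A] q_used=1 → run E
t=20: queue=[E,F,H,C,G,D,B,A] q_used=2 → run E
t=21: queue=[F,H,C,G,D,B,A,E] q_used=0 → run F
t=22: queue=[F,H,C,G,D,B,A,E] q_used=1 → run F
t=23: queue=[F,H,C,G,D,B,A,E] q_used=2 → run F
t=24: queue=[H,C,G,D,B,A,E,F] q_used=0 → run H
t=25: queue=[H,C,G,D,B,A,E,F] q_used=1 → run H
t=26: queue=[H,C,G,D,B,A,E,F] q_used=2 → run H
t=27: queue=[C,G,D,B,A,E,F,H] q_used=0 → run C
t=28: queue=[C,G,D,B,A,E,F,H] q_used=1 → run C
t=29: queue=[C,G,D,B,A,E,F,H] q_used=2 → run C
t=30: queue=[G,D,B,A,E,F,H,C] q_used=0 → run G
t=31: queue=[G,D,B,A,E,F,H,C] q_used=1 → run G
t=32: queue=[G,D,B,A,E,F,H,C] q_used=2 → run G
t=33: queue=[D,B,A,E,F,H,C,G] q_used=0 → run D
t=34: queue=[D,B,A,E,F,H,C,G] q_used=1 → run D
t=35: queue=[D,B,A,E,F,H,C,G] q_used=2 → run D
t=36: queue=[B,A,E,F,H,C,G] q_used=0 → run B
t=37: queue=[A,E,F,H,C,G] q_used=0 → run A
t=38: queue=[E,F,H,C,G] q_used=0 → run E
t=39: queue=[F,H,C,G] q_used=0 → run F
t=40: queue=[F,H,C,G] q_used=1 → run F
t=41: queue=[F,H,C,G] q_used=2 → run F
t=42: queue=[H,C,G,F] q_used=0 → run H
t=43: queue=[C,G,F] q_used=0 → run C
t=44: queue=[C,G,F] q_used=1 → run C
t=45: queue=[G,F] q_used=0 → run G
t=46: queue=[G,F] q_used=1 → run G
t=47: queue=[F] q_used=0 → run F
t=48: queue=[F] q_used=1 → run F
t=49: (idle)

completion order = D, B, A, E, H, C, G, F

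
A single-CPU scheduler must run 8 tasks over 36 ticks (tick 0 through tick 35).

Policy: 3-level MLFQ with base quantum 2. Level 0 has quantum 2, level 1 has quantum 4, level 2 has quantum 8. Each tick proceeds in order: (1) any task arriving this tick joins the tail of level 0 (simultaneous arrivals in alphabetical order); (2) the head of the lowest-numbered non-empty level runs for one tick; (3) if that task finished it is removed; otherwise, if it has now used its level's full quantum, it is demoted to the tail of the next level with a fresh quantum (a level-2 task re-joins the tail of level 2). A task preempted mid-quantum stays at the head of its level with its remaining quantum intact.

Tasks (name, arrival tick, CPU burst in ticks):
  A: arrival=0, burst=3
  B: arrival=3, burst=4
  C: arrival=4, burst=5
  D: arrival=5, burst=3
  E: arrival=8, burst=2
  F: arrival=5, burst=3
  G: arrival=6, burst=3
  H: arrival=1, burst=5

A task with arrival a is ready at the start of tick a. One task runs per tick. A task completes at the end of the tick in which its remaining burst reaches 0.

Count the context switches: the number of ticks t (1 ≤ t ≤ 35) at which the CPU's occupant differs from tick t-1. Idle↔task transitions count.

context switches = 15

t=0: L0/L1/L2 = A/-/- → run A
t=1: L0/L1/L2 = AH/-/- → run A
t=2: L0/L1/L2 = H/A/- → run H
t=3: L0/L1/L2 = HB/A/- → run H
t=4: L0/L1/L2 = BC/AH/- → run B
t=5: L0/L1/L2 = BCDF/AH/- → run B
t=6: L0/L1/L2 = CDFG/AHB/- → run C
t=7: L0/L1/L2 = CDFG/AHB/- → run C
t=8: L0/L1/L2 = DFGE/AHBC/- → run D
t=9: L0/L1/L2 = DFGE/AHBC/- → run D
t=10: L0/L1/L2 = FGE/AHBCD/- → run F
t=11: L0/L1/L2 = FGE/AHBCD/- → run F
t=12: L0/L1/L2 = GE/AHBCDF/- → run G
t=13: L0/L1/L2 = GE/AHBCDF/- → run G
t=14: L0/L1/L2 = E/AHBCDFG/- → run E
t=15: L0/L1/L2 = E/AHBCDFG/- → run E
t=16: L0/L1/L2 = -/AHBCDFG/- → run A
t=17: L0/L1/L2 = -/HBCDFG/- → run H
t=18: L0/L1/L2 = -/HBCDFG/- → run H
t=19: L0/L1/L2 = -/HBCDFG/- → run H
t=20: L0/L1/L2 = -/BCDFG/- → run B
t=21: L0/L1/L2 = -/BCDFG/- → run B
t=22: L0/L1/L2 = -/CDFG/- → run C
t=23: L0/L1/L2 = -/CDFG/- → run C
t=24: L0/L1/L2 = -/CDFG/- → run C
t=25: L0/L1/L2 = -/DFG/- → run D
t=26: L0/L1/L2 = -/FG/- → run F
t=27: L0/L1/L2 = -/G/- → run G
t=28: (idle)
t=29: (idle)
t=30: (idle)
t=31: (idle)
t=32: (idle)
t=33: (idle)
t=34: (idle)
t=35: (idle)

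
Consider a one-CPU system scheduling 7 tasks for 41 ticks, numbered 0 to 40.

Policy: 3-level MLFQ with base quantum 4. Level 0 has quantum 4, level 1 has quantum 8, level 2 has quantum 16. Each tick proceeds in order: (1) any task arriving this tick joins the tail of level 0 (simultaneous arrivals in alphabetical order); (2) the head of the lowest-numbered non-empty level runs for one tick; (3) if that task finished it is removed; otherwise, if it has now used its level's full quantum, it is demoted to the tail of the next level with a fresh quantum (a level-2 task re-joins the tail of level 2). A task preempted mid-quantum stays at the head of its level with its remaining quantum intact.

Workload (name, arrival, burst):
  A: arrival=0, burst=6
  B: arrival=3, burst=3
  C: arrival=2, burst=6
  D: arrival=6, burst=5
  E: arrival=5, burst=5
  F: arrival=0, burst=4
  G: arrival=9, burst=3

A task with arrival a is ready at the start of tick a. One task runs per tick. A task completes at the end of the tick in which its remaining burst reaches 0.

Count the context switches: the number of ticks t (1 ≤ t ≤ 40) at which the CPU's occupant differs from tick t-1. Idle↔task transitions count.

context switches = 11

t=0: L0/L1/L2 = AF/-/- → run A
t=1: L0/L1/L2 = AF/-/- → run A
t=2: L0/L1/L2 = AFC/-/- → run A
t=3: L0/L1/L2 = AFCB/-/- → run A
t=4: L0/L1/L2 = FCB/A/- → run F
t=5: L0/L1/L2 = FCBE/A/- → run F
t=6: L0/L1/L2 = FCBED/A/- → run F
t=7: L0/L1/L2 = FCBED/A/- → run F
t=8: L0/L1/L2 = CBED/A/- → run C
t=9: L0/L1/L2 = CBEDG/A/- → run C
t=10: L0/L1/L2 = CBEDG/A/- → run C
t=11: L0/L1/L2 = CBEDG/A/- → run C
t=12: L0/L1/L2 = BEDG/AC/- → run B
t=13: L0/L1/L2 = BEDG/AC/- → run B
t=14: L0/L1/L2 = BEDG/AC/- → run B
t=15: L0/L1/L2 = EDG/AC/- → run E
t=16: L0/L1/L2 = EDG/AC/- → run E
t=17: L0/L1/L2 = EDG/AC/- → run E
t=18: L0/L1/L2 = EDG/AC/- → run E
t=19: L0/L1/L2 = DG/ACE/- → run D
t=20: L0/L1/L2 = DG/ACE/- → run D
t=21: L0/L1/L2 = DG/ACE/- → run D
t=22: L0/L1/L2 = DG/ACE/- → run D
t=23: L0/L1/L2 = G/ACED/- → run G
t=24: L0/L1/L2 = G/ACED/- → run G
t=25: L0/L1/L2 = G/ACED/- → run G
t=26: L0/L1/L2 = -/ACED/- → run A
t=27: L0/L1/L2 = -/ACED/- → run A
t=28: L0/L1/L2 = -/CED/- → run C
t=29: L0/L1/L2 = -/CED/- → run C
t=30: L0/L1/L2 = -/ED/- → run E
t=31: L0/L1/L2 = -/D/- → run D
t=32: (idle)
t=33: (idle)
t=34: (idle)
t=35: (idle)
t=36: (idle)
t=37: (idle)
t=38: (idle)
t=39: (idle)
t=40: (idle)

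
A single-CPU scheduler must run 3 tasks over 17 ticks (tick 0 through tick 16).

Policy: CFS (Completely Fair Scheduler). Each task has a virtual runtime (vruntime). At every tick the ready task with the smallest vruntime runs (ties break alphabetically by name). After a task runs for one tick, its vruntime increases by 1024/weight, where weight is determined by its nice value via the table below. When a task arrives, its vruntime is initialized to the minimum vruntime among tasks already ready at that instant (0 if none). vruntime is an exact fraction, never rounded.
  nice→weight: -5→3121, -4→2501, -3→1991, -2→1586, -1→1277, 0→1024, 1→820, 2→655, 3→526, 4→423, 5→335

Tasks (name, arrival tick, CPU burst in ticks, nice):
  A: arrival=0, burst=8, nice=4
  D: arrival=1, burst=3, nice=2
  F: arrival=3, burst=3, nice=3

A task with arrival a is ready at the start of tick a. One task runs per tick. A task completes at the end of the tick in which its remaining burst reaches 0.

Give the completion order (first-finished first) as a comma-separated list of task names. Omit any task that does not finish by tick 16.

completion order = D, F, A

t=0: vr[A=0] → run A
t=1: vr[A=1024/423 D=1024/423] → run A
t=2: vr[A=2048/423 D=1024/423] → run D
t=3: vr[A=2048/423 D=1103872/277065 F=1103872/277065] → run D
t=4: vr[A=2048/423 D=1537024/277065 F=1103872/277065] → run F
t=5: vr[A=2048/423 D=1537024/277065 F=432175616/72868095] → run A
t=6: vr[A=1024/141 D=1537024/277065 F=432175616/72868095] → run D
t=7: vr[A=1024/141 F=432175616/72868095] → run F
t=8: vr[A=1024/141 F=574032896/72868095] → run A
t=9: vr[A=4096/423 F=574032896/72868095] → run F
t=10: vr[A=4096/423] → run A
t=11: vr[A=5120/423] → run A
t=12: vr[A=2048/141] → run A
t=13: vr[A=7168/423] → run A
t=14: (idle)
t=15: (idle)
t=16: (idle)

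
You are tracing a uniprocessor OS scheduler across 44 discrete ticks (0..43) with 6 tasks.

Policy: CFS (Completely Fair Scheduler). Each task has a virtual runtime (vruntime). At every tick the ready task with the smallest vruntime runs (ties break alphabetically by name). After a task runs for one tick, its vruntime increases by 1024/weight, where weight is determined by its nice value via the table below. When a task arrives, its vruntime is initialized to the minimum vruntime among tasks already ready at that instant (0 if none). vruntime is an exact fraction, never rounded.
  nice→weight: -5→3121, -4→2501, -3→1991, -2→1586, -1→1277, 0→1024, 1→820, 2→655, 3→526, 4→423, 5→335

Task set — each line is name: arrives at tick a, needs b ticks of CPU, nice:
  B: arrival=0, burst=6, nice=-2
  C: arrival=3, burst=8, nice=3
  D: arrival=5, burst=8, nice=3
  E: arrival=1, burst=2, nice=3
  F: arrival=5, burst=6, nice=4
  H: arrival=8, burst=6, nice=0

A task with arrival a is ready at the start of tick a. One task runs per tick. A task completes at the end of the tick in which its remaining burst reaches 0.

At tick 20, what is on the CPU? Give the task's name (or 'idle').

running at tick 20 = H

t=0: vr[B=0] → run B
t=1: vr[B=512/793 E=512/793] → run B
t=2: vr[B=1024/793 E=512/793] → run E
t=3: vr[B=1024/793 C=1024/793 E=540672/208559] → run B
t=4: vr[B=1536/793 C=1024/793 E=540672/208559] → run C
t=5: vr[B=1536/793 C=675328/208559 D=1536/793 E=540672/208559 F=1536/793] → run B
t=6: vr[B=2048/793 C=675328/208559 D=1536/793 E=540672/208559 F=1536/793] → run D
t=7: vr[B=2048/793 C=675328/208559 D=809984/208559 E=540672/208559 F=1536/793] → run F
t=8: vr[B=2048/793 C=675328/208559 D=809984/208559 E=540672/208559 F=1461760/335439 H=2048/793] → run B
t=9: vr[B=2560/793 C=675328/208559 D=809984/208559 E=540672/208559 F=1461760/335439 H=2048/793] → run H
t=10: vr[B=2560/793 C=675328/208559 D=809984/208559 E=540672/208559 F=1461760/335439 H=2841/793] → run E
t=11: vr[B=2560/793 C=675328/208559 D=809984/208559 F=1461760/335439 H=2841/793] → run B
t=12: vr[C=675328/208559 D=809984/208559 F=1461760/335439 H=2841/793] → run C
t=13: vr[C=1081344/208559 D=809984/208559 F=1461760/335439 H=2841/793] → run H
t=14: vr[C=1081344/208559 D=809984/208559 F=1461760/335439 H=3634/793] → run D
t=15: vr[C=1081344/208559 D=1216000/208559 F=1461760/335439 H=3634/793] → run F
t=16: vr[C=1081344/208559 D=1216000/208559 F=2273792/335439 H=3634/793] → run H
t=17: vr[C=1081344/208559 D=1216000/208559 F=2273792/335439 H=4427/793] → run C
t=18: vr[C=1487360/208559 D=1216000/208559 F=2273792/335439 H=4427/793] → run H
t=19: vr[C=1487360/208559 D=1216000/208559 F=2273792/335439 H=5220/793] → run D
t=20: vr[C=1487360/208559 D=1622016/208559 F=2273792/335439 H=5220/793] → run H
t=21: vr[C=1487360/208559 D=1622016/208559 F=2273792/335439 H=6013/793] → run F
t=22: vr[C=1487360/208559 D=1622016/208559 F=1028608/111813 H=6013/793] → run C
t=23: vr[C=1893376/208559 D=1622016/208559 F=1028608/111813 H=6013/793] → run H
t=24: vr[C=1893376/208559 D=1622016/208559 F=1028608/111813] → run D
t=25: vr[C=1893376/208559 D=2028032/208559 F=1028608/111813] → run C
t=26: vr[C=2299392/208559 D=2028032/208559 F=1028608/111813] → run F
t=27: vr[C=2299392/208559 D=2028032/208559 F=3897856/335439] → run D
t=28: vr[C=2299392/208559 D=2434048/208559 F=3897856/335439] → run C
t=29: vr[C=2705408/208559 D=2434048/208559 F=3897856/335439] → run F
t=30: vr[C=2705408/208559 D=2434048/208559 F=4709888/335439] → run D
t=31: vr[C=2705408/208559 D=2840064/208559 F=4709888/335439] → run C
t=32: vr[C=3111424/208559 D=2840064/208559 F=4709888/335439] → run D
t=33: vr[C=3111424/208559 D=3246080/208559 F=4709888/335439] → run F
t=34: vr[C=3111424/208559 D=3246080/208559] → run C
t=35: vr[D=3246080/208559] → run D
t=36: (idle)
t=37: (idle)
t=38: (idle)
t=39: (idle)
t=40: (idle)
t=41: (idle)
t=42: (idle)
t=43: (idle)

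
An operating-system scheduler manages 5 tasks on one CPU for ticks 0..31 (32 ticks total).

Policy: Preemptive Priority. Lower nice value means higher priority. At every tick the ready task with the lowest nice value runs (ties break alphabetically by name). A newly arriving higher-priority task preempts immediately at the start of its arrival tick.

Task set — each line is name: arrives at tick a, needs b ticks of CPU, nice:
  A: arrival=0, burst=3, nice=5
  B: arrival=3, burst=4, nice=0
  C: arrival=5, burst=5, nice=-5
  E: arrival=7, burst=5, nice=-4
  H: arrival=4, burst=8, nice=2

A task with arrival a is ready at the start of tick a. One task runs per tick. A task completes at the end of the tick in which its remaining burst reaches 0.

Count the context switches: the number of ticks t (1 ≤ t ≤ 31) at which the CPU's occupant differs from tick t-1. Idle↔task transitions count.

t=0: ready={A} → run A
t=1: ready={A} → run A
t=2: ready={A} → run A
t=3: ready={B} → run B
t=4: ready={B,H} → run B
t=5: ready={B,C,H} → run C
t=6: ready={B,C,H} → run C
t=7: ready={B,C,E,H} → run C
t=8: ready={B,C,E,H} → run C
t=9: ready={B,C,E,H} → run C
t=10: ready={B,E,H} → run E
t=11: ready={B,E,H} → run E
t=12: ready={B,E,H} → run E
t=13: ready={B,E,H} → run E
t=14: ready={B,E,H} → run E
t=15: ready={B,H} → run B
t=16: ready={B,H} → run B
t=17: ready={H} → run H
t=18: ready={H} → run H
t=19: ready={H} → run H
t=20: ready={H} → run H
t=21: ready={H} → run H
t=22: ready={H} → run H
t=23: ready={H} → run H
t=24: ready={H} → run H
t=25: (idle)
t=26: (idle)
t=27: (idle)
t=28: (idle)
t=29: (idle)
t=30: (idle)
t=31: (idle)

context switches = 6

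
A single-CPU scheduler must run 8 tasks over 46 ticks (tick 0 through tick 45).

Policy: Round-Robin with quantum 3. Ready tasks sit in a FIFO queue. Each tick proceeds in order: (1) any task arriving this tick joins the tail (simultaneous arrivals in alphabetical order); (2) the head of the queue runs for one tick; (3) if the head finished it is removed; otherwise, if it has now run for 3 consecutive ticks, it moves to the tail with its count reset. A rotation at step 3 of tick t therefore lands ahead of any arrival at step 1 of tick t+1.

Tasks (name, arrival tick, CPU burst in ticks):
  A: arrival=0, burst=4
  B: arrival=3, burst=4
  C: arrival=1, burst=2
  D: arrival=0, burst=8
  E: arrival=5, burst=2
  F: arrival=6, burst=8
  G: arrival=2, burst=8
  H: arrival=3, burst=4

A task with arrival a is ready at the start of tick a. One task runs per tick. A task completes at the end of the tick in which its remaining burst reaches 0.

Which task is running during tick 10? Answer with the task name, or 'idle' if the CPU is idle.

running at tick 10 = G

t=0: queue=[A,D] q_used=0 → run A
t=1: queue=[A,D,C] q_used=1 → run A
t=2: queue=[A,D,C,G] q_used=2 → run A
t=3: queue=[D,C,G,A,B,H] q_used=0 → run D
t=4: queue=[D,C,G,A,B,H] q_used=1 → run D
t=5: queue=[D,C,G,A,B,H,E] q_used=2 → run D
t=6: queue=[C,G,A,B,H,E,D,F] q_used=0 → run C
t=7: queue=[C,G,A,B,H,E,D,F] q_used=1 → run C
t=8: queue=[G,A,B,H,E,D,F] q_used=0 → run G
t=9: queue=[G,A,B,H,E,D,F] q_used=1 → run G
t=10: queue=[G,A,B,H,E,D,F] q_used=2 → run G
t=11: queue=[A,B,H,E,D,F,G] q_used=0 → run A
t=12: queue=[B,H,E,D,F,G] q_used=0 → run B
t=13: queue=[B,H,E,D,F,G] q_used=1 → run B
t=14: queue=[B,H,E,D,F,G] q_used=2 → run B
t=15: queue=[H,E,D,F,G,B] q_used=0 → run H
t=16: queue=[H,E,D,F,G,B] q_used=1 → run H
t=17: queue=[H,E,D,F,G,B] q_used=2 → run H
t=18: queue=[E,D,F,G,B,H] q_used=0 → run E
t=19: queue=[E,D,F,G,B,H] q_used=1 → run E
t=20: queue=[D,F,G,B,H] q_used=0 → run D
t=21: queue=[D,F,G,B,H] q_used=1 → run D
t=22: queue=[D,F,G,B,H] q_used=2 → run D
t=23: queue=[F,G,B,H,D] q_used=0 → run F
t=24: queue=[F,G,B,H,D] q_used=1 → run F
t=25: queue=[F,G,B,H,D] q_used=2 → run F
t=26: queue=[G,B,H,D,F] q_used=0 → run G
t=27: queue=[G,B,H,D,F] q_used=1 → run G
t=28: queue=[G,B,H,D,F] q_used=2 → run G
t=29: queue=[B,H,D,F,G] q_used=0 → run B
t=30: queue=[H,D,F,G] q_used=0 → run H
t=31: queue=[D,F,G] q_used=0 → run D
t=32: queue=[D,F,G] q_used=1 → run D
t=33: queue=[F,G] q_used=0 → run F
t=34: queue=[F,G] q_used=1 → run F
t=35: queue=[F,G] q_used=2 → run F
t=36: queue=[G,F] q_used=0 → run G
t=37: queue=[G,F] q_used=1 → run G
t=38: queue=[F] q_used=0 → run F
t=39: queue=[F] q_used=1 → run F
t=40: (idle)
t=41: (idle)
t=42: (idle)
t=43: (idle)
t=44: (idle)
t=45: (idle)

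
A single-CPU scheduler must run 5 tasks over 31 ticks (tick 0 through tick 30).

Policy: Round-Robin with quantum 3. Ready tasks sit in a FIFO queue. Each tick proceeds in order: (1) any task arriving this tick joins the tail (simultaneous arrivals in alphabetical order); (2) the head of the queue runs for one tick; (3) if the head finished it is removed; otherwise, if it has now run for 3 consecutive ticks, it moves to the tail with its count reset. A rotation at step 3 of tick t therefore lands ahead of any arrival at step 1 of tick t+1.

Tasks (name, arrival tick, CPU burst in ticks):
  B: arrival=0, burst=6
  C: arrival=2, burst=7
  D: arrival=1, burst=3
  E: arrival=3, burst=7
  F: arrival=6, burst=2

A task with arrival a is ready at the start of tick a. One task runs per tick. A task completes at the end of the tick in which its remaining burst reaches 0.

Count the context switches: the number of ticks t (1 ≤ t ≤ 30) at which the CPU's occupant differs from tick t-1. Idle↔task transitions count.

context switches = 10

t=0: queue=[B] q_used=0 → run B
t=1: queue=[B,D] q_used=1 → run B
t=2: queue=[B,D,C] q_used=2 → run B
t=3: queue=[D,C,B,E] q_used=0 → run D
t=4: queue=[D,C,B,E] q_used=1 → run D
t=5: queue=[D,C,B,E] q_used=2 → run D
t=6: queue=[C,B,E,F] q_used=0 → run C
t=7: queue=[C,B,E,F] q_used=1 → run C
t=8: queue=[C,B,E,F] q_used=2 → run C
t=9: queue=[B,E,F,C] q_used=0 → run B
t=10: queue=[B,E,F,C] q_used=1 → run B
t=11: queue=[B,E,F,C] q_used=2 → run B
t=12: queue=[E,F,C] q_used=0 → run E
t=13: queue=[E,F,C] q_used=1 → run E
t=14: queue=[E,F,C] q_used=2 → run E
t=15: queue=[F,C,E] q_used=0 → run F
t=16: queue=[F,C,E] q_used=1 → run F
t=17: queue=[C,E] q_used=0 → run C
t=18: queue=[C,E] q_used=1 → run C
t=19: queue=[C,E] q_used=2 → run C
t=20: queue=[E,C] q_used=0 → run E
t=21: queue=[E,C] q_used=1 → run E
t=22: queue=[E,C] q_used=2 → run E
t=23: queue=[C,E] q_used=0 → run C
t=24: queue=[E] q_used=0 → run E
t=25: (idle)
t=26: (idle)
t=27: (idle)
t=28: (idle)
t=29: (idle)
t=30: (idle)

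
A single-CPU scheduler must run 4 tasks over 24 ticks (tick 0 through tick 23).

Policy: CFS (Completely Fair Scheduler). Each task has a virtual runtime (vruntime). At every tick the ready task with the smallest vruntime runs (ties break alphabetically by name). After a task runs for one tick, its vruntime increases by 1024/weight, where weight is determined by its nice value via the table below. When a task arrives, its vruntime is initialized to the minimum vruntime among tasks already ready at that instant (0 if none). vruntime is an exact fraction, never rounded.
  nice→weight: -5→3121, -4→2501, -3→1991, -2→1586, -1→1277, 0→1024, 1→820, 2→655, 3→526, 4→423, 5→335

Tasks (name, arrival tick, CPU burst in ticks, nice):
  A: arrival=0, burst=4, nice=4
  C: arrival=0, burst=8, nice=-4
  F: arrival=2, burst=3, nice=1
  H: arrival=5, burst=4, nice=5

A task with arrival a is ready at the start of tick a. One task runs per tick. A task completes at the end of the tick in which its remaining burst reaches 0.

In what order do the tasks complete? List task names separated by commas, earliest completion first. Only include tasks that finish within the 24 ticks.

completion order = C, F, A, H

t=0: vr[A=0 C=0] → run A
t=1: vr[A=1024/423 C=0] → run C
t=2: vr[A=1024/423 C=1024/2501 F=1024/2501] → run C
t=3: vr[A=1024/423 C=2048/2501 F=1024/2501] → run F
t=4: vr[A=1024/423 C=2048/2501 F=20736/12505] → run C
t=5: vr[A=1024/423 C=3072/2501 F=20736/12505 H=3072/2501] → run C
t=6: vr[A=1024/423 C=4096/2501 F=20736/12505 H=3072/2501] → run H
t=7: vr[A=1024/423 C=4096/2501 F=20736/12505 H=3590144/837835] → run C
t=8: vr[A=1024/423 C=5120/2501 F=20736/12505 H=3590144/837835] → run F
t=9: vr[A=1024/423 C=5120/2501 F=36352/12505 H=3590144/837835] → run C
t=10: vr[A=1024/423 C=6144/2501 F=36352/12505 H=3590144/837835] → run A
t=11: vr[A=2048/423 C=6144/2501 F=36352/12505 H=3590144/837835] → run C
t=12: vr[A=2048/423 C=7168/2501 F=36352/12505 H=3590144/837835] → run C
t=13: vr[A=2048/423 F=36352/12505 H=3590144/837835] → run F
t=14: vr[A=2048/423 H=3590144/837835] → run H
t=15: vr[A=2048/423 H=6151168/837835] → run A
t=16: vr[A=1024/141 H=6151168/837835] → run A
t=17: vr[H=6151168/837835] → run H
t=18: vr[H=8712192/837835] → run H
t=19: (idle)
t=20: (idle)
t=21: (idle)
t=22: (idle)
t=23: (idle)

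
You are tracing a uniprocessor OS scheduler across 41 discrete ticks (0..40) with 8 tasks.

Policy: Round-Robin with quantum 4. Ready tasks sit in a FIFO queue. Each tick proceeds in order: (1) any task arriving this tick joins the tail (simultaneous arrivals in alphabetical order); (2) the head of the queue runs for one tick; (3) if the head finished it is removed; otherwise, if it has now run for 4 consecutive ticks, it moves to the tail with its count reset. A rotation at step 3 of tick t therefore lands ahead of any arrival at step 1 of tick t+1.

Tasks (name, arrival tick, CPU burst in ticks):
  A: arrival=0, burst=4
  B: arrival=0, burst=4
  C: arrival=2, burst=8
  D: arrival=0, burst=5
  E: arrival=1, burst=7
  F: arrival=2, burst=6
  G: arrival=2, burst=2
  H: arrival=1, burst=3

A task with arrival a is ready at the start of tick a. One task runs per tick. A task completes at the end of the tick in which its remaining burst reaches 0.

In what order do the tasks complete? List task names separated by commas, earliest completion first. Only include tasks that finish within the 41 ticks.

t=0: queue=[A,B,D] q_used=0 → run A
t=1: queue=[A,B,D,E,H] q_used=1 → run A
t=2: queue=[A,B,D,E,H,C,F,G] q_used=2 → run A
t=3: queue=[A,B,D,E,H,C,F,G] q_used=3 → run A
t=4: queue=[B,D,E,H,C,F,G] q_used=0 → run B
t=5: queue=[B,D,E,H,C,F,G] q_used=1 → run B
t=6: queue=[B,D,E,H,C,F,G] q_used=2 → run B
t=7: queue=[B,D,E,H,C,F,G] q_used=3 → run B
t=8: queue=[D,E,H,C,F,G] q_used=0 → run D
t=9: queue=[D,E,H,C,F,G] q_used=1 → run D
t=10: queue=[D,E,H,C,F,G] q_used=2 → run D
t=11: queue=[D,E,H,C,F,G] q_used=3 → run D
t=12: queue=[E,H,C,F,G,D] q_used=0 → run E
t=13: queue=[E,H,C,F,G,D] q_used=1 → run E
t=14: queue=[E,H,C,F,G,D] q_used=2 → run E
t=15: queue=[E,H,C,F,G,D] q_used=3 → run E
t=16: queue=[H,C,F,G,D,E] q_used=0 → run H
t=17: queue=[H,C,F,G,D,E] q_used=1 → run H
t=18: queue=[H,C,F,G,D,E] q_used=2 → run H
t=19: queue=[C,F,G,D,E] q_used=0 → run C
t=20: queue=[C,F,G,D,E] q_used=1 → run C
t=21: queue=[C,F,G,D,E] q_used=2 → run C
t=22: queue=[C,F,G,D,E] q_used=3 → run C
t=23: queue=[F,G,D,E,C] q_used=0 → run F
t=24: queue=[F,G,D,E,C] q_used=1 → run F
t=25: queue=[F,G,D,E,C] q_used=2 → run F
t=26: queue=[F,G,D,E,C] q_used=3 → run F
t=27: queue=[G,D,E,C,F] q_used=0 → run G
t=28: queue=[G,D,E,C,F] q_used=1 → run G
t=29: queue=[D,E,C,F] q_used=0 → run D
t=30: queue=[E,C,F] q_used=0 → run E
t=31: queue=[E,C,F] q_used=1 → run E
t=32: queue=[E,C,F] q_used=2 → run E
t=33: queue=[C,F] q_used=0 → run C
t=34: queue=[C,F] q_used=1 → run C
t=35: queue=[C,F] q_used=2 → run C
t=36: queue=[C,F] q_used=3 → run C
t=37: queue=[F] q_used=0 → run F
t=38: queue=[F] q_used=1 → run F
t=39: (idle)
t=40: (idle)

completion order = A, B, H, G, D, E, C, F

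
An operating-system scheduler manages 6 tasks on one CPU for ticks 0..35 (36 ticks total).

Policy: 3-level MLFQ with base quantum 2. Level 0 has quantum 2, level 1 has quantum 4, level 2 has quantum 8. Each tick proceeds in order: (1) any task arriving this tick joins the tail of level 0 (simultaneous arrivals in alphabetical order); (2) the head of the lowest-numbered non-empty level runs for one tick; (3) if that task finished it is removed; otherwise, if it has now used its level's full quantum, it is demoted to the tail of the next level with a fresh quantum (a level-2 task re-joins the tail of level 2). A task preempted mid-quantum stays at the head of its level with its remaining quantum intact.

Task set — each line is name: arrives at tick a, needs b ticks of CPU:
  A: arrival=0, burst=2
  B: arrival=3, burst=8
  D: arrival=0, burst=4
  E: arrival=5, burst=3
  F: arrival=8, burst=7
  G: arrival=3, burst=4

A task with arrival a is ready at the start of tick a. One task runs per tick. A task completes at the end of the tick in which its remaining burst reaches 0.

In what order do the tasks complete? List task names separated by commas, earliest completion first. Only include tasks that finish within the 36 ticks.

completion order = A, D, G, E, B, F

t=0: L0/L1/L2 = AD/-/- → run A
t=1: L0/L1/L2 = AD/-/- → run A
t=2: L0/L1/L2 = D/-/- → run D
t=3: L0/L1/L2 = DBG/-/- → run D
t=4: L0/L1/L2 = BG/D/- → run B
t=5: L0/L1/L2 = BGE/D/- → run B
t=6: L0/L1/L2 = GE/DB/- → run G
t=7: L0/L1/L2 = GE/DB/- → run G
t=8: L0/L1/L2 = EF/DBG/- → run E
t=9: L0/L1/L2 = EF/DBG/- → run E
t=10: L0/L1/L2 = F/DBGE/- → run F
t=11: L0/L1/L2 = F/DBGE/- → run F
t=12: L0/L1/L2 = -/DBGEF/- → run D
t=13: L0/L1/L2 = -/DBGEF/- → run D
t=14: L0/L1/L2 = -/BGEF/- → run B
t=15: L0/L1/L2 = -/BGEF/- → run B
t=16: L0/L1/L2 = -/BGEF/- → run B
t=17: L0/L1/L2 = -/BGEF/- → run B
t=18: L0/L1/L2 = -/GEF/B → run G
t=19: L0/L1/L2 = -/GEF/B → run G
t=20: L0/L1/L2 = -/EF/B → run E
t=21: L0/L1/L2 = -/F/B → run F
t=22: L0/L1/L2 = -/F/B → run F
t=23: L0/L1/L2 = -/F/B → run F
t=24: L0/L1/L2 = -/F/B → run F
t=25: L0/L1/L2 = -/-/BF → run B
t=26: L0/L1/L2 = -/-/BF → run B
t=27: L0/L1/L2 = -/-/F → run F
t=28: (idle)
t=29: (idle)
t=30: (idle)
t=31: (idle)
t=32: (idle)
t=33: (idle)
t=34: (idle)
t=35: (idle)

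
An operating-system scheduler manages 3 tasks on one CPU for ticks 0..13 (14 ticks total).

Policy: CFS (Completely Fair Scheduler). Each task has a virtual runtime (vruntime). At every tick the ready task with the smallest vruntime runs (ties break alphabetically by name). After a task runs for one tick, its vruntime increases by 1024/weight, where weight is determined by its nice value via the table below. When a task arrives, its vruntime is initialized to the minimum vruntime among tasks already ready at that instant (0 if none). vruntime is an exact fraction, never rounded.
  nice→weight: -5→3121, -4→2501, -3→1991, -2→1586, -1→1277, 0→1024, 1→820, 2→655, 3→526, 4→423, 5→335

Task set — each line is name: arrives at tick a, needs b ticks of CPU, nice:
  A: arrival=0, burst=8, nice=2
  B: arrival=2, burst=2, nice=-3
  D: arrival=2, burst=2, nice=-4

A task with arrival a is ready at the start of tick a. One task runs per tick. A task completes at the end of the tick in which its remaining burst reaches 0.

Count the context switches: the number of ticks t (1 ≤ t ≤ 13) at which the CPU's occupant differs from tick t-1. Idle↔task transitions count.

context switches = 5

t=0: vr[A=0] → run A
t=1: vr[A=1024/655] → run A
t=2: vr[A=2048/655 B=2048/655 D=2048/655] → run A
t=3: vr[A=3072/655 B=2048/655 D=2048/655] → run B
t=4: vr[A=3072/655 B=4748288/1304105 D=2048/655] → run D
t=5: vr[A=3072/655 B=4748288/1304105 D=5792768/1638155] → run D
t=6: vr[A=3072/655 B=4748288/1304105] → run B
t=7: vr[A=3072/655] → run A
t=8: vr[A=4096/655] → run A
t=9: vr[A=1024/131] → run A
t=10: vr[A=6144/655] → run A
t=11: vr[A=7168/655] → run A
t=12: (idle)
t=13: (idle)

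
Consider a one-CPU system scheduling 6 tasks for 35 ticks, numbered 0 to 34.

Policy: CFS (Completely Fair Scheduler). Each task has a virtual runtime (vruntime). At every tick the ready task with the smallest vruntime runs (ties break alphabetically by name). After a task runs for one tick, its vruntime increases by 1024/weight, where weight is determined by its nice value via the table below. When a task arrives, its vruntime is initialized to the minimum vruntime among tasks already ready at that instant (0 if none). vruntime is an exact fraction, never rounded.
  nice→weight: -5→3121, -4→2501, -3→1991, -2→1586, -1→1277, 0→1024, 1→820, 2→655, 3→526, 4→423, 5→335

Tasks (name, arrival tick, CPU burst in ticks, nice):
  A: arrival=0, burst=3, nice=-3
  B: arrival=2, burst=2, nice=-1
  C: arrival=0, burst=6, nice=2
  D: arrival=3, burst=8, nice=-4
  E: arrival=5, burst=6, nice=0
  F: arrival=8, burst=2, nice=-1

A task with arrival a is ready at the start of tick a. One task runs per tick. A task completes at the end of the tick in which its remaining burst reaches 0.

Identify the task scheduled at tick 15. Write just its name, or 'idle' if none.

running at tick 15 = D

t=0: vr[A=0 C=0] → run A
t=1: vr[A=1024/1991 C=0] → run C
t=2: vr[A=1024/1991 B=1024/1991 C=1024/655] → run A
t=3: vr[A=2048/1991 B=1024/1991 C=1024/655 D=1024/1991] → run B
t=4: vr[A=2048/1991 B=3346432/2542507 C=1024/655 D=1024/1991] → run D
t=5: vr[A=2048/1991 B=3346432/2542507 C=1024/655 D=4599808/4979491 E=4599808/4979491] → run D
t=6: vr[A=2048/1991 B=3346432/2542507 C=1024/655 D=6638592/4979491 E=4599808/4979491] → run E
t=7: vr[A=2048/1991 B=3346432/2542507 C=1024/655 D=6638592/4979491 E=9579299/4979491] → run A
t=8: vr[B=3346432/2542507 C=1024/655 D=6638592/4979491 E=9579299/4979491 F=3346432/2542507] → run B
t=9: vr[C=1024/655 D=6638592/4979491 E=9579299/4979491 F=3346432/2542507] → run F
t=10: vr[C=1024/655 D=6638592/4979491 E=9579299/4979491 F=5385216/2542507] → run D
t=11: vr[C=1024/655 D=8677376/4979491 E=9579299/4979491 F=5385216/2542507] → run C
t=12: vr[C=2048/655 D=8677376/4979491 E=9579299/4979491 F=5385216/2542507] → run D
t=13: vr[C=2048/655 D=10716160/4979491 E=9579299/4979491 F=5385216/2542507] → run E
t=14: vr[C=2048/655 D=10716160/4979491 E=14558790/4979491 F=5385216/2542507] → run F
t=15: vr[C=2048/655 D=10716160/4979491 E=14558790/4979491] → run D
t=16: vr[C=2048/655 D=12754944/4979491 E=14558790/4979491] → run D
t=17: vr[C=2048/655 D=14793728/4979491 E=14558790/4979491] → run E
t=18: vr[C=2048/655 D=14793728/4979491 E=19538281/4979491] → run D
t=19: vr[C=2048/655 D=16832512/4979491 E=19538281/4979491] → run C
t=20: vr[C=3072/655 D=16832512/4979491 E=19538281/4979491] → run D
t=21: vr[C=3072/655 E=19538281/4979491] → run E
t=22: vr[C=3072/655 E=24517772/4979491] → run C
t=23: vr[C=4096/655 E=24517772/4979491] → run E
t=24: vr[C=4096/655 E=29497263/4979491] → run E
t=25: vr[C=4096/655] → run C
t=26: vr[C=1024/131] → run C
t=27: (idle)
t=28: (idle)
t=29: (idle)
t=30: (idle)
t=31: (idle)
t=32: (idle)
t=33: (idle)
t=34: (idle)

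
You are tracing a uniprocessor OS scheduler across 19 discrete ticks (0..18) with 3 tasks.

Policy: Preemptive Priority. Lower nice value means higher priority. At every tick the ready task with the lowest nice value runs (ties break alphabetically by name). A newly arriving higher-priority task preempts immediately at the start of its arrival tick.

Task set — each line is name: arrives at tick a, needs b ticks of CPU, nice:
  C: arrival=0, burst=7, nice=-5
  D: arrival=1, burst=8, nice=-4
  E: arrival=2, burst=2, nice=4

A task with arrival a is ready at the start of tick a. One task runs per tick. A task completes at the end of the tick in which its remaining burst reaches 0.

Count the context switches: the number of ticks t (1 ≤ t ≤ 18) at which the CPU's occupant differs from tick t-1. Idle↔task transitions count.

t=0: ready={C} → run C
t=1: ready={C,D} → run C
t=2: ready={C,D,E} → run C
t=3: ready={C,D,E} → run C
t=4: ready={C,D,E} → run C
t=5: ready={C,D,E} → run C
t=6: ready={C,D,E} → run C
t=7: ready={D,E} → run D
t=8: ready={D,E} → run D
t=9: ready={D,E} → run D
t=10: ready={D,E} → run D
t=11: ready={D,E} → run D
t=12: ready={D,E} → run D
t=13: ready={D,E} → run D
t=14: ready={D,E} → run D
t=15: ready={E} → run E
t=16: ready={E} → run E
t=17: (idle)
t=18: (idle)

context switches = 3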